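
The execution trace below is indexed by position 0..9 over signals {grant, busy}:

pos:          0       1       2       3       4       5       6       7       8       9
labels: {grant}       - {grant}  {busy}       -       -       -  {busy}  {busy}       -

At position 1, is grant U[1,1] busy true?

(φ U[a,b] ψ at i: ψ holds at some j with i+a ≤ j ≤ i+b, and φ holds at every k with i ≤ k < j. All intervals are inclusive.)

No

Need some j in [2,2] with busy, and grant at every k in [1,j-1].
  j=2: busy false.
No j in the window works → until fails.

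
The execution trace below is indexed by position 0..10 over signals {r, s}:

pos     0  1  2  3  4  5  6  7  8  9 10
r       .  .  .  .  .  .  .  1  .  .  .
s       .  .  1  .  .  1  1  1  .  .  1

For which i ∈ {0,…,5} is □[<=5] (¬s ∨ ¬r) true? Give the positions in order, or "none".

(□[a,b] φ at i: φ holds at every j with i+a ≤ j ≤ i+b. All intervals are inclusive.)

0, 1

Evaluate at each i in [0,5]:
  i=0: ✓ (all of [0,5])
  i=1: ✓ (all of [1,6])
  i=2: ✗ (fails at j=7)
  i=3: ✗ (fails at j=7)
  i=4: ✗ (fails at j=7)
  i=5: ✗ (fails at j=7)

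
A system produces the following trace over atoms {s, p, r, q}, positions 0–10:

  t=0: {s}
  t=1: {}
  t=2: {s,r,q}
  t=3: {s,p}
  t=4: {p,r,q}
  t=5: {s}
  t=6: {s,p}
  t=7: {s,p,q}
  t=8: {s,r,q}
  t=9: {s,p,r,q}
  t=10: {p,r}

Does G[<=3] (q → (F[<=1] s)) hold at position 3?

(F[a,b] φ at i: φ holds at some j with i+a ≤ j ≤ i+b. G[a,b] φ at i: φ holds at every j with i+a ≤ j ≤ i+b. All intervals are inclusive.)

Check (q → (F[<=1] s)) at every j in [3,6]:
  j=3: antecedent false → ✓
  j=4: antecedent true; consequent holds (witness at 5) → ✓
  j=5: antecedent false → ✓
  j=6: antecedent false → ✓
All positions satisfy it → formula holds.

Holds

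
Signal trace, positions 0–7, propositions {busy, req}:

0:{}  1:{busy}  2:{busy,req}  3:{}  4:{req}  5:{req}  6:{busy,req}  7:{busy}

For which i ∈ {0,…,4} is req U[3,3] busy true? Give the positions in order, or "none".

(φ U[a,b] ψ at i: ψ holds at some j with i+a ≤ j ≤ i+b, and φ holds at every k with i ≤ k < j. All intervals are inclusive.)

Evaluate at each i in [0,4]:
  i=0: ✗ (no rhs in [3,3])
  i=1: ✗ (no rhs in [4,4])
  i=2: ✗ (no rhs in [5,5])
  i=3: ✗ (lhs fails at k=3 before rhs at j=6)
  i=4: ✓ (rhs at j=7; lhs holds on [4,6])

4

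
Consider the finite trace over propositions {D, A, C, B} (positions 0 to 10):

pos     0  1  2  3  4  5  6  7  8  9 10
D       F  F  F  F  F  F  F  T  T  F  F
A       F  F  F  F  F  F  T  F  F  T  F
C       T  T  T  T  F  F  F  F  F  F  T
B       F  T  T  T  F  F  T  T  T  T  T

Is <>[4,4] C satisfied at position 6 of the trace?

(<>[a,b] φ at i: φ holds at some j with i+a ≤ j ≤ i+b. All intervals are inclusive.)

Check C at each j in [10,10]:
  j=10: true
Found at j=10 → formula holds.

True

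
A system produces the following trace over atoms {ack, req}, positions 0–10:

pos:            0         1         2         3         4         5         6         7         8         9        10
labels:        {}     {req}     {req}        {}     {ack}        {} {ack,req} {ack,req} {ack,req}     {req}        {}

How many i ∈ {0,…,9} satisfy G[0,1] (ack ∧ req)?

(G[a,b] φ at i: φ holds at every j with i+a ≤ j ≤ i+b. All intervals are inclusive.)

Evaluate at each i in [0,9]:
  i=0: ✗ (fails at j=0)
  i=1: ✗ (fails at j=1)
  i=2: ✗ (fails at j=2)
  i=3: ✗ (fails at j=3)
  i=4: ✗ (fails at j=4)
  i=5: ✗ (fails at j=5)
  i=6: ✓ (all of [6,7])
  i=7: ✓ (all of [7,8])
  i=8: ✗ (fails at j=9)
  i=9: ✗ (fails at j=9)
Positions where it holds: {6, 7} → 2.

2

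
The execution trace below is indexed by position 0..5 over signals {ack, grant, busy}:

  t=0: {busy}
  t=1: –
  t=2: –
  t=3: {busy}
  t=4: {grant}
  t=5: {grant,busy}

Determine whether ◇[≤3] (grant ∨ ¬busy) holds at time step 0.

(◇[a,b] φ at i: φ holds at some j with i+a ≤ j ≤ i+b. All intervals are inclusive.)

Check (grant ∨ ¬busy) at each j in [0,3]:
  j=0: false
  j=1: true
  j=2: true
  j=3: false
Found at j=1 → formula holds.

Yes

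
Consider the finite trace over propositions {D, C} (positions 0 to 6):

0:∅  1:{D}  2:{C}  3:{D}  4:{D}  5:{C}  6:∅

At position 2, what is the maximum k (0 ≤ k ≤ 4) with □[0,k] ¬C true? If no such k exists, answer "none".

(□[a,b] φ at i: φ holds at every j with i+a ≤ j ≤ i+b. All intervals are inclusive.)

¬C must hold from j=2 onward; find where it first fails.
  j=2: fails → no k works.

none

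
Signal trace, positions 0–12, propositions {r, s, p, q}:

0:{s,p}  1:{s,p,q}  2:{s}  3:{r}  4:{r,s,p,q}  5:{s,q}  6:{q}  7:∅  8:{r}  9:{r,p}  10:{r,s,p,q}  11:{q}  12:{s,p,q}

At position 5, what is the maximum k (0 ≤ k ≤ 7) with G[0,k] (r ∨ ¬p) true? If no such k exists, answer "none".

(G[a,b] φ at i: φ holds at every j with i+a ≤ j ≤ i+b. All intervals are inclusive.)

6

(r ∨ ¬p) must hold from j=5 onward; find where it first fails.
  j=5: holds
  j=6: holds
  j=7: holds
  j=8: holds
  j=9: holds
  j=10: holds
  j=11: holds
  j=12: fails
Holds on [5,11], so largest k = 6.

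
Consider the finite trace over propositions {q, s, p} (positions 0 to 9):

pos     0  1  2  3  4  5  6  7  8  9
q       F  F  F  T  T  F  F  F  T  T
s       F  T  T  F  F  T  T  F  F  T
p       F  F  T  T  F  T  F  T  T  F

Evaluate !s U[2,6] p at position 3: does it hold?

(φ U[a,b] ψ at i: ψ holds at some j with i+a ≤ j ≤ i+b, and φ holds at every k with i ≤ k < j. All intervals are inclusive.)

Holds

Need some j in [5,9] with p, and !s at every k in [3,j-1].
  j=5: p holds; !s holds at every k in [3,4] → satisfied.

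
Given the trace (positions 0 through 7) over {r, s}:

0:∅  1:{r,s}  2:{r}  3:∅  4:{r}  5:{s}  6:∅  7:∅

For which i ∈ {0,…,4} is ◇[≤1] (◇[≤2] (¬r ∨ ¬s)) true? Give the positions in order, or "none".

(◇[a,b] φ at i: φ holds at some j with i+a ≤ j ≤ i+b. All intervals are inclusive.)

0, 1, 2, 3, 4

Evaluate at each i in [0,4]:
  i=0: ✓ (witness j=0)
  i=1: ✓ (witness j=1)
  i=2: ✓ (witness j=2)
  i=3: ✓ (witness j=3)
  i=4: ✓ (witness j=4)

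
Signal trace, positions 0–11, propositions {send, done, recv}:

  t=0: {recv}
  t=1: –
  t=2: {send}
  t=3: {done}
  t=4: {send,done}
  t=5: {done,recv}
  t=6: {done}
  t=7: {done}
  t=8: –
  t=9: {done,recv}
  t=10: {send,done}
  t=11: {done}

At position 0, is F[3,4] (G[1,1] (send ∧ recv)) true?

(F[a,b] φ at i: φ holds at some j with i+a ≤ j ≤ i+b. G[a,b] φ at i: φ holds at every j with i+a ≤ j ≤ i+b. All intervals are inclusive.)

No

Check G[1,1] (send ∧ recv) at each j in [3,4]:
  j=3: fails at 4
  j=4: fails at 5
No position in the window satisfies it → formula fails.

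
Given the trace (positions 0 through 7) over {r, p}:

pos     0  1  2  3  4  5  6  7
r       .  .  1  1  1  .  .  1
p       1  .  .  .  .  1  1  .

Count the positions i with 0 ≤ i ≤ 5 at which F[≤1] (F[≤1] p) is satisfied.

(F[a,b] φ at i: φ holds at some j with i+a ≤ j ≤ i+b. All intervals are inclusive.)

Evaluate at each i in [0,5]:
  i=0: ✓ (witness j=0)
  i=1: ✗ (none in [1,2])
  i=2: ✗ (none in [2,3])
  i=3: ✓ (witness j=4)
  i=4: ✓ (witness j=4)
  i=5: ✓ (witness j=5)
Positions where it holds: {0, 3, 4, 5} → 4.

4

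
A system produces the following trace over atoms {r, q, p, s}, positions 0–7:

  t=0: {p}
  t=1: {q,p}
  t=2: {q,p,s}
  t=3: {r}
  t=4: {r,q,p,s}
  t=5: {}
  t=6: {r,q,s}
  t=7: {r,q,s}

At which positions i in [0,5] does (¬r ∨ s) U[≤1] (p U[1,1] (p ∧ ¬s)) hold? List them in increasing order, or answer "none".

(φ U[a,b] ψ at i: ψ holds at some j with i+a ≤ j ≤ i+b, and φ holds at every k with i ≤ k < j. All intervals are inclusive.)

0

Evaluate at each i in [0,5]:
  i=0: ✓ (rhs at j=0)
  i=1: ✗ (no rhs in [1,2])
  i=2: ✗ (no rhs in [2,3])
  i=3: ✗ (no rhs in [3,4])
  i=4: ✗ (no rhs in [4,5])
  i=5: ✗ (no rhs in [5,6])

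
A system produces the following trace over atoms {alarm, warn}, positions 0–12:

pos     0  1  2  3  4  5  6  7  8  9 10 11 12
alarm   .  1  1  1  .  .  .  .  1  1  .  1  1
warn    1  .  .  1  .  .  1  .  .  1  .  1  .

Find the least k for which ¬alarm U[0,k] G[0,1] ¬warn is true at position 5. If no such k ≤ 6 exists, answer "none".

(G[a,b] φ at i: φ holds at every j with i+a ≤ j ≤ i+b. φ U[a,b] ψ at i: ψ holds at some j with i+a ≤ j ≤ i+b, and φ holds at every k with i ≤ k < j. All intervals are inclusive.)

Need earliest j ≥ 5 with G[0,1] ¬warn, and ¬alarm at every k in [5,j-1].
  j=5: rhs fails.
  j=6: rhs fails.
  j=7: rhs holds; lhs holds on [5,6]. k = 2.

2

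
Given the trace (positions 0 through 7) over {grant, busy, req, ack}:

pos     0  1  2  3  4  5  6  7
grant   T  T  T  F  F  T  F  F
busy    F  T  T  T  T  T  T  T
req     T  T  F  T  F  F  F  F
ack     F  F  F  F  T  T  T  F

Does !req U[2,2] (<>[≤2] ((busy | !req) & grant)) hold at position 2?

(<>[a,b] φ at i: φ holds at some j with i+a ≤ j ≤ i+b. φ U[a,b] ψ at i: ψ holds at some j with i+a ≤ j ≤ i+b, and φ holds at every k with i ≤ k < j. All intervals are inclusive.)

Need some j in [4,4] with <>[≤2] ((busy | !req) & grant), and !req at every k in [2,j-1].
  j=4: <>[≤2] ((busy | !req) & grant) holds, but !req fails at k=3 → not this j.
No j in the window works → until fails.

False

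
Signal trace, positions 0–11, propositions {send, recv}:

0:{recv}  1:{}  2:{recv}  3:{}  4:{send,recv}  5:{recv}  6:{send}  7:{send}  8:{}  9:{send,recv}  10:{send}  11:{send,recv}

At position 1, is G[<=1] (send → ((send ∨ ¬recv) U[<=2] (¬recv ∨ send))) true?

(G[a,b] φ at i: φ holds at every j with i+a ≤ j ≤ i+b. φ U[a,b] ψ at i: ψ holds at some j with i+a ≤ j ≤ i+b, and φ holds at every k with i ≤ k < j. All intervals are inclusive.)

Check (send → ((send ∨ ¬recv) U[<=2] (¬recv ∨ send))) at every j in [1,2]:
  j=1: antecedent false → ✓
  j=2: antecedent false → ✓
All positions satisfy it → formula holds.

True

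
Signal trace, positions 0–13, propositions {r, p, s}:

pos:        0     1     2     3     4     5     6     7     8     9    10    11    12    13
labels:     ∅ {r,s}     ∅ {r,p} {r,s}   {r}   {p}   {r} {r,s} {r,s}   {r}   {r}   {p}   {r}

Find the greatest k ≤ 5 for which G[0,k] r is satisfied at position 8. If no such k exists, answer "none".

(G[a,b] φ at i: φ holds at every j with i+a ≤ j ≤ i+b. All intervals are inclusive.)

r must hold from j=8 onward; find where it first fails.
  j=8: holds
  j=9: holds
  j=10: holds
  j=11: holds
  j=12: fails
Holds on [8,11], so largest k = 3.

3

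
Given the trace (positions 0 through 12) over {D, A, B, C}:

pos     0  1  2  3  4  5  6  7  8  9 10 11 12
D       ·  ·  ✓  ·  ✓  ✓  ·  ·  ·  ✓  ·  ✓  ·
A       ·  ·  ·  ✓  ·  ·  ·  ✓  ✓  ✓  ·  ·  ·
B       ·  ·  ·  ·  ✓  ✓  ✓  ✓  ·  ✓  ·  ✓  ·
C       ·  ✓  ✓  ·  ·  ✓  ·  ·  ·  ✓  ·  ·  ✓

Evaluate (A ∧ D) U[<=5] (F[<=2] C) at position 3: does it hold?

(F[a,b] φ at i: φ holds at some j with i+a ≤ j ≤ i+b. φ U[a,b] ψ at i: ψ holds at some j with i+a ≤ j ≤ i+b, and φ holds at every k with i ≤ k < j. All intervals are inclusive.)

Holds

Need some j in [3,8] with F[<=2] C, and (A ∧ D) at every k in [3,j-1].
  j=3: F[<=2] C holds; no prefix to check → satisfied.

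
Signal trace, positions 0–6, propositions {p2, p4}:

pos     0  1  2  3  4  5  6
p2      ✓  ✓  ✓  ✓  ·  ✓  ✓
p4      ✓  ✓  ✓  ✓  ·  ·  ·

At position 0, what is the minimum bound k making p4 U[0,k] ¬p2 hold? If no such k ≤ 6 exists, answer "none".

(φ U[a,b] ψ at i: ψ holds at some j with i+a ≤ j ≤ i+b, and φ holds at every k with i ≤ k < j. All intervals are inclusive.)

4

Need earliest j ≥ 0 with ¬p2, and p4 at every k in [0,j-1].
  j=0: rhs fails.
  j=1: rhs fails.
  j=2: rhs fails.
  j=3: rhs fails.
  j=4: rhs holds; lhs holds on [0,3]. k = 4.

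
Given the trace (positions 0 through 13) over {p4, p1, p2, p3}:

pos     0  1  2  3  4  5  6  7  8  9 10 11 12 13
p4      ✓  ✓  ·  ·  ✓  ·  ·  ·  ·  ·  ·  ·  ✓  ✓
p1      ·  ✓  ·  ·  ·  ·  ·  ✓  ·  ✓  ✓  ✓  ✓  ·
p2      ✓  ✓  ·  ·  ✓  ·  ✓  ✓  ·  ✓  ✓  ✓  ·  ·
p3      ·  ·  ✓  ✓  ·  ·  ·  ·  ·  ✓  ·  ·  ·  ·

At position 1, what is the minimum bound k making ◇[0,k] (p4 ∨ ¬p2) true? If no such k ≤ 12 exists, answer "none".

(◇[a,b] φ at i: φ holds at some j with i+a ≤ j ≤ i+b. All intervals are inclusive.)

Scan j = 1,2,… for (p4 ∨ ¬p2):
  j=1: holds
First hit at j=1, so smallest k = 1-1 = 0.

0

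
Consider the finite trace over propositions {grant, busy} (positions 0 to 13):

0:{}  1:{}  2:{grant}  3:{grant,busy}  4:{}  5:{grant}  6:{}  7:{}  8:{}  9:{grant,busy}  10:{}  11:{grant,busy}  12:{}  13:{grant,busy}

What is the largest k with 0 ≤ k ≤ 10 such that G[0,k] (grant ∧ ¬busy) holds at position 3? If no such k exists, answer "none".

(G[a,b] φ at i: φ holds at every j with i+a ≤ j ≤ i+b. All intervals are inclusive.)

none

(grant ∧ ¬busy) must hold from j=3 onward; find where it first fails.
  j=3: fails → no k works.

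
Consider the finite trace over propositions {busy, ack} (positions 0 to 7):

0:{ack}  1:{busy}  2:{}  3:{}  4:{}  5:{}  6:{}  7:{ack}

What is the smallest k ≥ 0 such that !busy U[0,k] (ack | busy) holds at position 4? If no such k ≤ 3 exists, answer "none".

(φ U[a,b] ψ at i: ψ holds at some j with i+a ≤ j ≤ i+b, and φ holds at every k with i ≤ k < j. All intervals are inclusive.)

Need earliest j ≥ 4 with (ack | busy), and !busy at every k in [4,j-1].
  j=4: rhs fails.
  j=5: rhs fails.
  j=6: rhs fails.
  j=7: rhs holds; lhs holds on [4,6]. k = 3.

3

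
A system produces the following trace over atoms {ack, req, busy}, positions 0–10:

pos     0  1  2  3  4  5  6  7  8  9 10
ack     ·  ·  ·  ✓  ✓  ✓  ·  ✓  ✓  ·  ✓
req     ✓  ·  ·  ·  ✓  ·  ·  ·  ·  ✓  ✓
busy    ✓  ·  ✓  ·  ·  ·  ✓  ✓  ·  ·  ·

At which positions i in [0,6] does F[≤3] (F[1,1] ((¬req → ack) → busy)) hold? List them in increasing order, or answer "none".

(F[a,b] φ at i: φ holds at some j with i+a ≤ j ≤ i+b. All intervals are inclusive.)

Evaluate at each i in [0,6]:
  i=0: ✓ (witness j=0)
  i=1: ✓ (witness j=1)
  i=2: ✓ (witness j=5)
  i=3: ✓ (witness j=5)
  i=4: ✓ (witness j=5)
  i=5: ✓ (witness j=5)
  i=6: ✓ (witness j=6)

0, 1, 2, 3, 4, 5, 6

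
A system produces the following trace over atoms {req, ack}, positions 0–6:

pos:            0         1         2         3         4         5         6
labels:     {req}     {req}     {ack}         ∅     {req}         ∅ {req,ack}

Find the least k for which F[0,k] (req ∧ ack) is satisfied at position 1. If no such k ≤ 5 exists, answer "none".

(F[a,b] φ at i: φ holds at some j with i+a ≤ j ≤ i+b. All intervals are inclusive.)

5

Scan j = 1,2,… for (req ∧ ack):
  j=1: fails
  j=2: fails
  j=3: fails
  j=4: fails
  j=5: fails
  j=6: holds
First hit at j=6, so smallest k = 6-1 = 5.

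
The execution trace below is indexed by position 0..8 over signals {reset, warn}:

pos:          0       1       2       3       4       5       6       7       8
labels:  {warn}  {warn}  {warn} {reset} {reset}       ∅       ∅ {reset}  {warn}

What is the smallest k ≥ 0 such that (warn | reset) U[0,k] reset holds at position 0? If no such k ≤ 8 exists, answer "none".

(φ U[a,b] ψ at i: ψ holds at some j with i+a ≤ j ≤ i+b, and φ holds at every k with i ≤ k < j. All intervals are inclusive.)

Need earliest j ≥ 0 with reset, and (warn | reset) at every k in [0,j-1].
  j=0: rhs fails.
  j=1: rhs fails.
  j=2: rhs fails.
  j=3: rhs holds; lhs holds on [0,2]. k = 3.

3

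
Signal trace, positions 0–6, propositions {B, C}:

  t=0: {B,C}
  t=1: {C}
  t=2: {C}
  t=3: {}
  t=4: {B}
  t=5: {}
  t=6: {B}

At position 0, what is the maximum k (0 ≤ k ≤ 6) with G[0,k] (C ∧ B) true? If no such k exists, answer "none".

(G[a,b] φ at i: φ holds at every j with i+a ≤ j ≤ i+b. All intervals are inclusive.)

(C ∧ B) must hold from j=0 onward; find where it first fails.
  j=0: holds
  j=1: fails
Holds on [0,0], so largest k = 0.

0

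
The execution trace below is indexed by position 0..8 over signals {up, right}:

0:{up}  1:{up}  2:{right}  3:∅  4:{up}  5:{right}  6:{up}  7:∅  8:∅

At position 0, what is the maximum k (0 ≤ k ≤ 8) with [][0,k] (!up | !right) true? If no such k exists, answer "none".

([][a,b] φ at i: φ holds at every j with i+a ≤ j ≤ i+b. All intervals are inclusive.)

(!up | !right) must hold from j=0 onward; find where it first fails.
  j=0: holds
  j=1: holds
  j=2: holds
  j=3: holds
  j=4: holds
  j=5: holds
  j=6: holds
  j=7: holds
  j=8: holds
Holds through j=8; largest k = 8.

8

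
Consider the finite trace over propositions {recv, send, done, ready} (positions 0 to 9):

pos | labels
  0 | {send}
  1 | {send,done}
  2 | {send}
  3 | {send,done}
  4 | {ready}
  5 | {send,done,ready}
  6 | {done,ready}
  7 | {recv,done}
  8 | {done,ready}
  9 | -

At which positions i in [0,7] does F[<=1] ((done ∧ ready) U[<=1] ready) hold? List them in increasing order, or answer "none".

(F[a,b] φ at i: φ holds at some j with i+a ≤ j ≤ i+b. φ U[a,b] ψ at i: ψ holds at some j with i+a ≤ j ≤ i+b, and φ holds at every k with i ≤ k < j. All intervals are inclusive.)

3, 4, 5, 6, 7

Evaluate at each i in [0,7]:
  i=0: ✗ (none in [0,1])
  i=1: ✗ (none in [1,2])
  i=2: ✗ (none in [2,3])
  i=3: ✓ (witness j=4)
  i=4: ✓ (witness j=4)
  i=5: ✓ (witness j=5)
  i=6: ✓ (witness j=6)
  i=7: ✓ (witness j=8)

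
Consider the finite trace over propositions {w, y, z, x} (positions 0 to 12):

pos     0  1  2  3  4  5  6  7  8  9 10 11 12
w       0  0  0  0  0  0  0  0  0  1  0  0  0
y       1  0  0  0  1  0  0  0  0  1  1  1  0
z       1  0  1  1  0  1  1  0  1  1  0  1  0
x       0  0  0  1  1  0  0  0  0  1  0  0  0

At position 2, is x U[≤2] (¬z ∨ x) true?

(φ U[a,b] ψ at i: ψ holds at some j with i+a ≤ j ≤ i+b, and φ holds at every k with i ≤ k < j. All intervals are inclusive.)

Need some j in [2,4] with (¬z ∨ x), and x at every k in [2,j-1].
  j=2: (¬z ∨ x) false.
  j=3: (¬z ∨ x) holds, but x fails at k=2 → not this j.
  j=4: (¬z ∨ x) holds, but x fails at k=2 → not this j.
No j in the window works → until fails.

Does not hold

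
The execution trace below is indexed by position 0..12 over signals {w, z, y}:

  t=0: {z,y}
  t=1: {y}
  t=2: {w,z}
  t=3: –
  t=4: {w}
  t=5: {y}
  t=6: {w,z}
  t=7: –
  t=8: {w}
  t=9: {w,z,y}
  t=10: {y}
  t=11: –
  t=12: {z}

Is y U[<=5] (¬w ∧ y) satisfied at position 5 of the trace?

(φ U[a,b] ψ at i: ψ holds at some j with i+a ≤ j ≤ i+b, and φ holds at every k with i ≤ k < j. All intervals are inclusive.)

Need some j in [5,10] with (¬w ∧ y), and y at every k in [5,j-1].
  j=5: (¬w ∧ y) holds; no prefix to check → satisfied.

Yes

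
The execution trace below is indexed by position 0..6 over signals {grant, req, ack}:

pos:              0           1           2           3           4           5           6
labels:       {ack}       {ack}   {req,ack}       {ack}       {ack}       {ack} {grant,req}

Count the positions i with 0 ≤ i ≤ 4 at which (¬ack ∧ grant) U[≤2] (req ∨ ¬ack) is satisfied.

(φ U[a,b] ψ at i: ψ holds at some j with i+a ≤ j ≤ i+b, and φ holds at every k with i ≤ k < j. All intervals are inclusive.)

1

Evaluate at each i in [0,4]:
  i=0: ✗ (lhs fails at k=0 before rhs at j=2)
  i=1: ✗ (lhs fails at k=1 before rhs at j=2)
  i=2: ✓ (rhs at j=2)
  i=3: ✗ (no rhs in [3,5])
  i=4: ✗ (lhs fails at k=4 before rhs at j=6)
Positions where it holds: {2} → 1.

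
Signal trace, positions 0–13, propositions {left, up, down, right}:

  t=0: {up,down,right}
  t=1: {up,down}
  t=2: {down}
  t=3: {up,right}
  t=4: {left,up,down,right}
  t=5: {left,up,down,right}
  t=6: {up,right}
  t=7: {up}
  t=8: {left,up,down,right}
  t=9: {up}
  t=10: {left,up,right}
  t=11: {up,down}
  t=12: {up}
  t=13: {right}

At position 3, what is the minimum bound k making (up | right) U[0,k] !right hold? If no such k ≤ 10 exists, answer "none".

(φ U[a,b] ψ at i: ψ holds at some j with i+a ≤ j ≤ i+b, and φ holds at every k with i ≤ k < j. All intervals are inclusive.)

Need earliest j ≥ 3 with !right, and (up | right) at every k in [3,j-1].
  j=3: rhs fails.
  j=4: rhs fails.
  j=5: rhs fails.
  j=6: rhs fails.
  j=7: rhs holds; lhs holds on [3,6]. k = 4.

4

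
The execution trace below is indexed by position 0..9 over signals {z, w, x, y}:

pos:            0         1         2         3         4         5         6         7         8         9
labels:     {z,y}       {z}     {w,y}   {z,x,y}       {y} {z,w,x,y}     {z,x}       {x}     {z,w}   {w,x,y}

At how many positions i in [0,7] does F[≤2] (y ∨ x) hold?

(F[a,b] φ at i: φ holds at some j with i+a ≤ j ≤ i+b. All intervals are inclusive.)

8

Evaluate at each i in [0,7]:
  i=0: ✓ (witness j=0)
  i=1: ✓ (witness j=2)
  i=2: ✓ (witness j=2)
  i=3: ✓ (witness j=3)
  i=4: ✓ (witness j=4)
  i=5: ✓ (witness j=5)
  i=6: ✓ (witness j=6)
  i=7: ✓ (witness j=7)
Positions where it holds: {0, 1, 2, 3, 4, 5, 6, 7} → 8.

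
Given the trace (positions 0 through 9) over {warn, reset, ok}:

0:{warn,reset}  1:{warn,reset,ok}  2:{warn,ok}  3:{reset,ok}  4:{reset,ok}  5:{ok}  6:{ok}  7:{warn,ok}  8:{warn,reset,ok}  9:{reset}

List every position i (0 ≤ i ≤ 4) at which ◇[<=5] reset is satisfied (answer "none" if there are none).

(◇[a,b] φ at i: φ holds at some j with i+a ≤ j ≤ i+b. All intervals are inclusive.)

0, 1, 2, 3, 4

Evaluate at each i in [0,4]:
  i=0: ✓ (witness j=0)
  i=1: ✓ (witness j=1)
  i=2: ✓ (witness j=3)
  i=3: ✓ (witness j=3)
  i=4: ✓ (witness j=4)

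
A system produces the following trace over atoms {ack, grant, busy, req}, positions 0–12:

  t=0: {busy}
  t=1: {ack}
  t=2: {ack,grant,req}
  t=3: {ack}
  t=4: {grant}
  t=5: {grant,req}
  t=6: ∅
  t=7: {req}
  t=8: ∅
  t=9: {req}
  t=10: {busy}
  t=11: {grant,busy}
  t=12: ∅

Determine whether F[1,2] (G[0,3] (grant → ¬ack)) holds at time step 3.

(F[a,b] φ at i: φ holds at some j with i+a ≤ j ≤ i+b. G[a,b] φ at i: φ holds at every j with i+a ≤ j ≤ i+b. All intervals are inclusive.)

Holds

Check G[0,3] (grant → ¬ack) at each j in [4,5]:
  j=4: holds on [4,7]
  j=5: holds on [5,8]
Found at j=4 → formula holds.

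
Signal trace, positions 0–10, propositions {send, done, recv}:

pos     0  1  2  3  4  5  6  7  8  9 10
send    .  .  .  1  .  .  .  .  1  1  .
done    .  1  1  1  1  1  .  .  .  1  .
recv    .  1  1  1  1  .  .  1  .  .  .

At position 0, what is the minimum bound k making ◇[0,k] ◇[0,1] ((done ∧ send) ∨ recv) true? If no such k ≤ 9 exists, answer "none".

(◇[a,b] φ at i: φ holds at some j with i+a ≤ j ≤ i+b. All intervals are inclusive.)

Scan j = 0,1,… for ◇[0,1] ((done ∧ send) ∨ recv):
  j=0: holds
First hit at j=0, so smallest k = 0-0 = 0.

0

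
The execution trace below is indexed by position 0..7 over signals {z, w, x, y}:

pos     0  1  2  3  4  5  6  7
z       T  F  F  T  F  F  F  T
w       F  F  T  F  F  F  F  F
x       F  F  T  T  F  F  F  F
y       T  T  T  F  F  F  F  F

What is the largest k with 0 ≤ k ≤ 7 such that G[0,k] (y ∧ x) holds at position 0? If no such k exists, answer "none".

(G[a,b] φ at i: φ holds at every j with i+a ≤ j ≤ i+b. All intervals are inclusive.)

none

(y ∧ x) must hold from j=0 onward; find where it first fails.
  j=0: fails → no k works.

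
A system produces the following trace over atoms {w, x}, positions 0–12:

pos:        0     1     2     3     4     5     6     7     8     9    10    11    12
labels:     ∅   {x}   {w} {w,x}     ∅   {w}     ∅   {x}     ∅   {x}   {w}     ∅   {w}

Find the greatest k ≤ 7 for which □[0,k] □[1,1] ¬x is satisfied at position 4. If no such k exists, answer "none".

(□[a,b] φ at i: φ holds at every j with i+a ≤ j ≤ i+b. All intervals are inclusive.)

1

□[1,1] ¬x must hold from j=4 onward; find where it first fails.
  j=4: holds
  j=5: holds
  j=6: fails
Holds on [4,5], so largest k = 1.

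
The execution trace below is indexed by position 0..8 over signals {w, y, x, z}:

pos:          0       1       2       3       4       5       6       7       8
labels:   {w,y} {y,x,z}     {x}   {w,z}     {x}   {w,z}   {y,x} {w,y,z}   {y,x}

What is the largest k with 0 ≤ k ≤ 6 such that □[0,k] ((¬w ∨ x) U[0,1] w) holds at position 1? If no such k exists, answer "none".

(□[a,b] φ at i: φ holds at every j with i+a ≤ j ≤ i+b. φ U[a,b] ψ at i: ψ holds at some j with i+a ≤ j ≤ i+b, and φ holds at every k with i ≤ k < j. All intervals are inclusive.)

none

((¬w ∨ x) U[0,1] w) must hold from j=1 onward; find where it first fails.
  j=1: fails → no k works.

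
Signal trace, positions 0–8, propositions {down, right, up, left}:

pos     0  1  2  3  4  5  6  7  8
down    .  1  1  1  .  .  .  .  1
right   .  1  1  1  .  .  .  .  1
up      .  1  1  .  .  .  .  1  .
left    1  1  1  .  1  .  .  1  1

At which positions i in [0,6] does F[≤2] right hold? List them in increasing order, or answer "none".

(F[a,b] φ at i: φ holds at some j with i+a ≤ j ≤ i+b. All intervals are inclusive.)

0, 1, 2, 3, 6

Evaluate at each i in [0,6]:
  i=0: ✓ (witness j=1)
  i=1: ✓ (witness j=1)
  i=2: ✓ (witness j=2)
  i=3: ✓ (witness j=3)
  i=4: ✗ (none in [4,6])
  i=5: ✗ (none in [5,7])
  i=6: ✓ (witness j=8)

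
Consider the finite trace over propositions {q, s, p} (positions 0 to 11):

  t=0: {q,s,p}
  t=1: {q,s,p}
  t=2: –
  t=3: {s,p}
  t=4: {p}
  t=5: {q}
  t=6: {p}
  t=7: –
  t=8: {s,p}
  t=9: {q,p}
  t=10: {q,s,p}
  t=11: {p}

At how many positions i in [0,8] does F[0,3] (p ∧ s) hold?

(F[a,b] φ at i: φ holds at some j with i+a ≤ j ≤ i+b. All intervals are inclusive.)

8

Evaluate at each i in [0,8]:
  i=0: ✓ (witness j=0)
  i=1: ✓ (witness j=1)
  i=2: ✓ (witness j=3)
  i=3: ✓ (witness j=3)
  i=4: ✗ (none in [4,7])
  i=5: ✓ (witness j=8)
  i=6: ✓ (witness j=8)
  i=7: ✓ (witness j=8)
  i=8: ✓ (witness j=8)
Positions where it holds: {0, 1, 2, 3, 5, 6, 7, 8} → 8.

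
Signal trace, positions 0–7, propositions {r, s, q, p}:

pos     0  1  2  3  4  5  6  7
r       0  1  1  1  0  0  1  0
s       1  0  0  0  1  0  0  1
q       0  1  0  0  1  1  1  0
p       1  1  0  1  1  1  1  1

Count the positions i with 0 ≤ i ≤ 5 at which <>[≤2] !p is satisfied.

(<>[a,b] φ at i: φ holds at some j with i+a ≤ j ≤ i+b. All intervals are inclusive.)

3

Evaluate at each i in [0,5]:
  i=0: ✓ (witness j=2)
  i=1: ✓ (witness j=2)
  i=2: ✓ (witness j=2)
  i=3: ✗ (none in [3,5])
  i=4: ✗ (none in [4,6])
  i=5: ✗ (none in [5,7])
Positions where it holds: {0, 1, 2} → 3.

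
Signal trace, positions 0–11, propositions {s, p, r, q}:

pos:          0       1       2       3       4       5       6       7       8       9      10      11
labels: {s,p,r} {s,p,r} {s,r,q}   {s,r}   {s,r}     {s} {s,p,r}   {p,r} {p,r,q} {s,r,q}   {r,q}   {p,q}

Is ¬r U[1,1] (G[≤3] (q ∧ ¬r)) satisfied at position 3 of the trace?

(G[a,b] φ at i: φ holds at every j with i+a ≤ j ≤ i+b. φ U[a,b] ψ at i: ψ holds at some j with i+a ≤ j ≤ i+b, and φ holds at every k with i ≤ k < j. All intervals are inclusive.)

False

Need some j in [4,4] with G[≤3] (q ∧ ¬r), and ¬r at every k in [3,j-1].
  j=4: G[≤3] (q ∧ ¬r) — fails at 4.
No j in the window works → until fails.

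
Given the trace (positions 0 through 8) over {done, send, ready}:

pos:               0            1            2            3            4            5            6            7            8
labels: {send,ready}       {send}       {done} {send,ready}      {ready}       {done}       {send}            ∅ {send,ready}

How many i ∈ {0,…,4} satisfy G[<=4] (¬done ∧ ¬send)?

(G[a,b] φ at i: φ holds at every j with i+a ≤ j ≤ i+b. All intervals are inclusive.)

0

Evaluate at each i in [0,4]:
  i=0: ✗ (fails at j=0)
  i=1: ✗ (fails at j=1)
  i=2: ✗ (fails at j=2)
  i=3: ✗ (fails at j=3)
  i=4: ✗ (fails at j=5)
Positions where it holds: {} → 0.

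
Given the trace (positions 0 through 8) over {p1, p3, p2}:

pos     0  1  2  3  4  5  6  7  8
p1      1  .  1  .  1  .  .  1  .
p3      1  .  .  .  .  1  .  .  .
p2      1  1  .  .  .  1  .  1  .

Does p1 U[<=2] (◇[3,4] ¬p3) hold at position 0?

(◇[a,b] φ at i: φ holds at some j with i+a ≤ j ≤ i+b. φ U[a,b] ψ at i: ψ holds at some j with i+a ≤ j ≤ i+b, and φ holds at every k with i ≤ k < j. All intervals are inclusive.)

Yes

Need some j in [0,2] with ◇[3,4] ¬p3, and p1 at every k in [0,j-1].
  j=0: ◇[3,4] ¬p3 holds; no prefix to check → satisfied.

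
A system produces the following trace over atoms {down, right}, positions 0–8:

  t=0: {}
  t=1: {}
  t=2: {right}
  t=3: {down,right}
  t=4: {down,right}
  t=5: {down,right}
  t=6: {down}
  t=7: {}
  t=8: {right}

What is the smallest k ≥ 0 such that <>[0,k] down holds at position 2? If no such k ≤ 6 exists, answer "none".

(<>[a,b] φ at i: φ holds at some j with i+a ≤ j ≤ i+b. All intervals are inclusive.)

Scan j = 2,3,… for down:
  j=2: fails
  j=3: holds
First hit at j=3, so smallest k = 3-2 = 1.

1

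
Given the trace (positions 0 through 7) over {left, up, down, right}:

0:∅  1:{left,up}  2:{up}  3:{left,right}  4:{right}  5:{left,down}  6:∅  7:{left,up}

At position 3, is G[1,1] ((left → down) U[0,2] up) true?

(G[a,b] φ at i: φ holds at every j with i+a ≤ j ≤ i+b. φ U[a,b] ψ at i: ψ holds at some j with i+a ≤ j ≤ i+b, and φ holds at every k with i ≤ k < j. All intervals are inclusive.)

Check ((left → down) U[0,2] up) at every j in [4,4]:
  j=4: fails
Fails at j=4 → formula fails.

Does not hold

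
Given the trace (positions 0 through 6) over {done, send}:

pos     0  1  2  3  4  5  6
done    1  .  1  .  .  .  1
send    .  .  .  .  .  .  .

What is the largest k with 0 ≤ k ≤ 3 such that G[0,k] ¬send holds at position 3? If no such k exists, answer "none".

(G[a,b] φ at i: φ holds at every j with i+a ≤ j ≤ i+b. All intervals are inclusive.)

3

¬send must hold from j=3 onward; find where it first fails.
  j=3: holds
  j=4: holds
  j=5: holds
  j=6: holds
Holds through j=6; largest k = 3.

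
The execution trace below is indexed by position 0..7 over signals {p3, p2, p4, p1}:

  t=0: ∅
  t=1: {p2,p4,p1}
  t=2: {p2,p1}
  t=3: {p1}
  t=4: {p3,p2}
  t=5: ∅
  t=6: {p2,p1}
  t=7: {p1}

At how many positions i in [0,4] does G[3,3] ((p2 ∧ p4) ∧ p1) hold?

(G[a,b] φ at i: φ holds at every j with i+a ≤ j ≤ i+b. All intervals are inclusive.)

0

Evaluate at each i in [0,4]:
  i=0: ✗ (fails at j=3)
  i=1: ✗ (fails at j=4)
  i=2: ✗ (fails at j=5)
  i=3: ✗ (fails at j=6)
  i=4: ✗ (fails at j=7)
Positions where it holds: {} → 0.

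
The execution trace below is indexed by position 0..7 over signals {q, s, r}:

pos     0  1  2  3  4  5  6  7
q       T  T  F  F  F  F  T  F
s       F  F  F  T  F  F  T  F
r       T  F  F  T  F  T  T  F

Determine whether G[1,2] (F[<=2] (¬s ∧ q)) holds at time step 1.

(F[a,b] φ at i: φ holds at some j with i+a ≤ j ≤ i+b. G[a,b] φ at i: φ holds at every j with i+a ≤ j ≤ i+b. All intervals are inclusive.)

Check F[<=2] (¬s ∧ q) at every j in [2,3]:
  j=2: fails (none in [2,4])
  j=3: fails (none in [3,5])
Fails at j=2 → formula fails.

Does not hold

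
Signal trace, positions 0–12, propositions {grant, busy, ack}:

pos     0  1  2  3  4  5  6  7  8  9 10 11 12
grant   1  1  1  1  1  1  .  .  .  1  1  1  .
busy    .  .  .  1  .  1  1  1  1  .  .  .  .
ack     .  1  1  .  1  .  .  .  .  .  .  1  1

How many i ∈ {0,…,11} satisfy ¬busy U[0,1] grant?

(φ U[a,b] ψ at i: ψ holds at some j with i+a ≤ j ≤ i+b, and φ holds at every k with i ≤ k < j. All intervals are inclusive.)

9

Evaluate at each i in [0,11]:
  i=0: ✓ (rhs at j=0)
  i=1: ✓ (rhs at j=1)
  i=2: ✓ (rhs at j=2)
  i=3: ✓ (rhs at j=3)
  i=4: ✓ (rhs at j=4)
  i=5: ✓ (rhs at j=5)
  i=6: ✗ (no rhs in [6,7])
  i=7: ✗ (no rhs in [7,8])
  i=8: ✗ (lhs fails at k=8 before rhs at j=9)
  i=9: ✓ (rhs at j=9)
  i=10: ✓ (rhs at j=10)
  i=11: ✓ (rhs at j=11)
Positions where it holds: {0, 1, 2, 3, 4, 5, 9, 10, 11} → 9.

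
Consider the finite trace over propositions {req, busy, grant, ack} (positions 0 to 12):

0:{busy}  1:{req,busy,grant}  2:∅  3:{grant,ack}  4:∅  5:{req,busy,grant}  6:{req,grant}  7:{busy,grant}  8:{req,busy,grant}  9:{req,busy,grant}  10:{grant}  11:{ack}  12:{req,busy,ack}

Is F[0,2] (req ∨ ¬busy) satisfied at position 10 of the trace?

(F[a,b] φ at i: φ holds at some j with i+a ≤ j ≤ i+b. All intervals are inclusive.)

Yes

Check (req ∨ ¬busy) at each j in [10,12]:
  j=10: true
  j=11: true
  j=12: true
Found at j=10 → formula holds.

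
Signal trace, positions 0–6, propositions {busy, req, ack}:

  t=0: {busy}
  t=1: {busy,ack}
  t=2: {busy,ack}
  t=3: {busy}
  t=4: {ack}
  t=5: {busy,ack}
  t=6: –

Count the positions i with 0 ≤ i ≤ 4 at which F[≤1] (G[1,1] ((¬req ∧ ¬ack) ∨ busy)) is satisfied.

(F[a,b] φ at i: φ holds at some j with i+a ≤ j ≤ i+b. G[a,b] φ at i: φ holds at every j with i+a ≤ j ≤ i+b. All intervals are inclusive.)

5

Evaluate at each i in [0,4]:
  i=0: ✓ (witness j=0)
  i=1: ✓ (witness j=1)
  i=2: ✓ (witness j=2)
  i=3: ✓ (witness j=4)
  i=4: ✓ (witness j=4)
Positions where it holds: {0, 1, 2, 3, 4} → 5.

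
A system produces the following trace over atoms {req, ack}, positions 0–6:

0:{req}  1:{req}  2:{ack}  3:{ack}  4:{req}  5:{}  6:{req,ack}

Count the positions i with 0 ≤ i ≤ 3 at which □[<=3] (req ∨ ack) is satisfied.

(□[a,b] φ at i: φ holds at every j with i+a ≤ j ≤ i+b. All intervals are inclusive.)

Evaluate at each i in [0,3]:
  i=0: ✓ (all of [0,3])
  i=1: ✓ (all of [1,4])
  i=2: ✗ (fails at j=5)
  i=3: ✗ (fails at j=5)
Positions where it holds: {0, 1} → 2.

2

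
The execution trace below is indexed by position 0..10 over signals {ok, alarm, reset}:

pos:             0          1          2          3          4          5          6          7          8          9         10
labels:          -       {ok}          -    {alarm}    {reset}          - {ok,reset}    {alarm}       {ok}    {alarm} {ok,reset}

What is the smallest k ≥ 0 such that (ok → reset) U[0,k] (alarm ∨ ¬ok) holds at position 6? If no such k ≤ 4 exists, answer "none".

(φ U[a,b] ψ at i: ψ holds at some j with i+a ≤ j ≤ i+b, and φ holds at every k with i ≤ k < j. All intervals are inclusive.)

Need earliest j ≥ 6 with (alarm ∨ ¬ok), and (ok → reset) at every k in [6,j-1].
  j=6: rhs fails.
  j=7: rhs holds; lhs holds on [6,6]. k = 1.

1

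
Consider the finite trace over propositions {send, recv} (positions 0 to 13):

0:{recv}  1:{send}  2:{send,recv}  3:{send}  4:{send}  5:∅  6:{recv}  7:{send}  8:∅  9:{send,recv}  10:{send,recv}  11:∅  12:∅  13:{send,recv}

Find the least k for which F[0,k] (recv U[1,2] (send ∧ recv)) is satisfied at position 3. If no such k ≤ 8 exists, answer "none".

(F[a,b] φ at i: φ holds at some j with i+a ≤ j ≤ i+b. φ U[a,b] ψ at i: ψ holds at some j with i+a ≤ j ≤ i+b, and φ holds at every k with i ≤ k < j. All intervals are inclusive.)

Scan j = 3,4,… for (recv U[1,2] (send ∧ recv)):
  j=3: fails
  j=4: fails
  j=5: fails
  j=6: fails
  j=7: fails
  j=8: fails
  j=9: holds
First hit at j=9, so smallest k = 9-3 = 6.

6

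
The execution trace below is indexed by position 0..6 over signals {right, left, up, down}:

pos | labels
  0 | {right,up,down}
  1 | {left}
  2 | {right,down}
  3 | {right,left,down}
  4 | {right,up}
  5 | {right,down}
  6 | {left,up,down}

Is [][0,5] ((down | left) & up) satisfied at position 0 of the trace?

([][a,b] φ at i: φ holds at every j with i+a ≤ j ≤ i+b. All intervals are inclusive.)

No

Check ((down | left) & up) at every j in [0,5]:
  j=0: true
  j=1: false
  j=2: false
  j=3: false
  j=4: false
  j=5: false
Fails at j=1 → formula fails.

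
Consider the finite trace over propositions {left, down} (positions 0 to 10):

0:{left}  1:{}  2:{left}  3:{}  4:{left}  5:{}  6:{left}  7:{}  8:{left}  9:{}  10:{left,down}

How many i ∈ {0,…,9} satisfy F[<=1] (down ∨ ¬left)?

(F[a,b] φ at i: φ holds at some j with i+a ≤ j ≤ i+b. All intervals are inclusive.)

Evaluate at each i in [0,9]:
  i=0: ✓ (witness j=1)
  i=1: ✓ (witness j=1)
  i=2: ✓ (witness j=3)
  i=3: ✓ (witness j=3)
  i=4: ✓ (witness j=5)
  i=5: ✓ (witness j=5)
  i=6: ✓ (witness j=7)
  i=7: ✓ (witness j=7)
  i=8: ✓ (witness j=9)
  i=9: ✓ (witness j=9)
Positions where it holds: {0, 1, 2, 3, 4, 5, 6, 7, 8, 9} → 10.

10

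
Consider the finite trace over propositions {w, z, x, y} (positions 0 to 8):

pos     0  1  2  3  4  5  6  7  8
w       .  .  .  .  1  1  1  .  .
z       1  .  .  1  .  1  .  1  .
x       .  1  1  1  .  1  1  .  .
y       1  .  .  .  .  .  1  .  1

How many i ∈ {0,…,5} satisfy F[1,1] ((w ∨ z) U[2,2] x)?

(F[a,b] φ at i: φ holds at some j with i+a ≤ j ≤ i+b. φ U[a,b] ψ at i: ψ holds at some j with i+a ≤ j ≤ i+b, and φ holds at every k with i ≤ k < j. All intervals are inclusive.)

Evaluate at each i in [0,5]:
  i=0: ✗ (none in [1,1])
  i=1: ✗ (none in [2,2])
  i=2: ✓ (witness j=3)
  i=3: ✓ (witness j=4)
  i=4: ✗ (none in [5,5])
  i=5: ✗ (none in [6,6])
Positions where it holds: {2, 3} → 2.

2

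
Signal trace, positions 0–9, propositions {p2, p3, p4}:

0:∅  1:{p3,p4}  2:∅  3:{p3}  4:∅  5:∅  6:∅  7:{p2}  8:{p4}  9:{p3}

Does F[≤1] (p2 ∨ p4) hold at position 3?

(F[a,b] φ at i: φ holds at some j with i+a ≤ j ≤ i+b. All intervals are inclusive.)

Check (p2 ∨ p4) at each j in [3,4]:
  j=3: false
  j=4: false
No position in the window satisfies it → formula fails.

False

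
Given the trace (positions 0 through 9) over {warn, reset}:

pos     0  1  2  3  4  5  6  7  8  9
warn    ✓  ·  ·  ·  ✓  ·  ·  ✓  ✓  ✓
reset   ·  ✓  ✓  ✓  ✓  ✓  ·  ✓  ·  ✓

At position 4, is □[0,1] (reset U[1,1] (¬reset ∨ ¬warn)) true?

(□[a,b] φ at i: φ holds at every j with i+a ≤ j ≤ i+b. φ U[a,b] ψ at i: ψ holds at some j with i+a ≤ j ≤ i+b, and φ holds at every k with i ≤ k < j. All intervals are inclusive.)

Check (reset U[1,1] (¬reset ∨ ¬warn)) at every j in [4,5]:
  j=4: holds
  j=5: holds
All positions satisfy it → formula holds.

True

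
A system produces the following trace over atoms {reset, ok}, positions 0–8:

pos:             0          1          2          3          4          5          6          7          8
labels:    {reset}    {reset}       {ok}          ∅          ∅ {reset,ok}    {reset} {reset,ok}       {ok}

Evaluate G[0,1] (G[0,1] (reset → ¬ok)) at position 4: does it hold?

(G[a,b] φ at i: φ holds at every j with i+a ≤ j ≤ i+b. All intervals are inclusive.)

No

Check G[0,1] (reset → ¬ok) at every j in [4,5]:
  j=4: fails at 5
  j=5: fails at 5
Fails at j=4 → formula fails.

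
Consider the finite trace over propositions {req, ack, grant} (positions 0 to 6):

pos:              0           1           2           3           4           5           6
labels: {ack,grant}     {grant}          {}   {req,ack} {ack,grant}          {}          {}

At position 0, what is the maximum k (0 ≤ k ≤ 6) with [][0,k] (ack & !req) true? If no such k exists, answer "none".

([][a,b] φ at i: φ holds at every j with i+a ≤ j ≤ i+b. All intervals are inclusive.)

0

(ack & !req) must hold from j=0 onward; find where it first fails.
  j=0: holds
  j=1: fails
Holds on [0,0], so largest k = 0.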